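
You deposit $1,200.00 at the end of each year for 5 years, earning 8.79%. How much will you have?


Formula: FV = PMT * ((1+r)^n - 1) / r
Growth factor: (1 + 0.0879)^5 = 1.523859
Numerator: 1.523859 - 1 = 0.523859
FV = $1,200.00 * 0.523859 / 0.0879 = $7,151.66

$7,151.66


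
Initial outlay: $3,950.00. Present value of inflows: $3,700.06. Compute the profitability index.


Formula: PI = PV(cash flows) / initial investment
Substituting: PI = $3,700.06 / $3,950.00
PI = 0.9367

0.9367


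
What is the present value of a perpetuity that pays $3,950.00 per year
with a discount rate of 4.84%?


Formula: PV = C / r
Substituting: PV = $3,950.00 / 0.0484
PV = $81,611.57

$81,611.57


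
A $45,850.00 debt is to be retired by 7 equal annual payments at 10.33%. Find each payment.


Formula: PMT = PV * r / (1 - (1+r)^(-n))
Denominator: 1 - (1 + 0.1033)^(-7) = 0.49749
Numerator: $45,850.00 * 0.1033 = 4736.305
PMT = 4736.305 / 0.49749 = $9,520.40

$9,520.40


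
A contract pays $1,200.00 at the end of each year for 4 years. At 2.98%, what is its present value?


Formula: PV = PMT * (1 - (1+r)^(-n)) / r
Discount factor: (1 + 0.0298)^(-4) = 0.889177
Bracket: 1 - 0.889177 = 0.110823
PV = $1,200.00 * 0.110823 / 0.0298 = $4,462.65

$4,462.65


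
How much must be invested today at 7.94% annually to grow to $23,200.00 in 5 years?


Formula: PV = FV / (1 + r)^n
Substituting: PV = $23,200.00 / (1 + 0.0794)^5
Discount factor: (1.0794)^5 = 1.465251
PV = $23,200.00 / 1.465251 = $15,833.46

$15,833.46


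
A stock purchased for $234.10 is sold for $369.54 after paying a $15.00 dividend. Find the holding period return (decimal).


Formula: HPR = (P1 - P0 + D) / P0
Gain: $369.54 - $234.10 + $15.00 = $150.44
HPR = $150.44 / $234.10 = 0.6426

0.6426


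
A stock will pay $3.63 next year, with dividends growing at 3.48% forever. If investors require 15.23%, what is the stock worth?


Formula: P = D1 / (r - g)
Spread: r - g = 0.1523 - 0.0348 = 0.1175
Substituting: P = $3.63 / 0.1175
P = $30.89

$30.89


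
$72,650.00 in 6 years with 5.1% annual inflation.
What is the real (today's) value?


Formula: Real value = nominal / (1 + inflation)^years
Price level: (1 + 0.051)^6 = 1.347772
Real value = $72,650.00 / 1.347772 = $53,903.79

$53,903.79


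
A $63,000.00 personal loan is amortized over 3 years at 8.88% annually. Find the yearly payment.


Formula: PMT = PV * r / (1 - (1+r)^(-n))
Denominator: 1 - (1 + 0.0888)^(-3) = 0.225261
Numerator: $63,000.00 * 0.0888 = 5594.4
PMT = 5594.4 / 0.225261 = $24,835.24

$24,835.24


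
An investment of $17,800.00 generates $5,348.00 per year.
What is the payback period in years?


Formula: Payback = investment / annual cash flow
Substituting: Payback = $17,800.00 / $5,348.00
Payback = 3.3283 years

3.3283 years


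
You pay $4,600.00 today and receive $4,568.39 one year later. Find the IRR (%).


Formula: IRR = C1/C0 - 1
Substituting: IRR = $4,568.39 / $4,600.00 - 1
Ratio: 0.993128 - 1 = -0.006872
IRR = -0.6872%

-0.6872%


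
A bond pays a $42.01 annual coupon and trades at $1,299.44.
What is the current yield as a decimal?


Formula: Current yield = annual coupon / price
Substituting: CY = $42.01 / $1,299.44
CY = 0.032329

0.032329


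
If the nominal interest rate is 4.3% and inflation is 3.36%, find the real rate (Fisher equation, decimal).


Formula: (1 + r_real) = (1 + r_nom) / (1 + inflation)
Substituting: (1 + r_real) = 1.043 / 1.0336
(1 + r_real) = 1.009094
r_real = 1.009094 - 1 = 0.009094

0.009094


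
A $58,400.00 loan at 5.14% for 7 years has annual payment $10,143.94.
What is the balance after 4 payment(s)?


Formula: Balance = PV*(1+r)^k - PMT*((1+r)^k - 1)/r
Growth: (1 + 0.0514)^4 = 1.222002
Accumulated factor: ((1+r)^k - 1)/r = 4.319104
Balance = $58,400.00 * 1.222002 - $10,143.94 * 4.319104
Balance = $27,552.18

$27,552.18


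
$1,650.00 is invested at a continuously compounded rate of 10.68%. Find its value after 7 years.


Formula: FV = P * e^(r*t)
Exponent: r*t = 0.1068 * 7 = 0.7476
e^(0.7476) = 2.111925
FV = $1,650.00 * 2.111925 = $3,484.68

$3,484.68


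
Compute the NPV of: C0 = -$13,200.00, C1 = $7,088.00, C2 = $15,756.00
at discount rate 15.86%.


Formula: NPV = C0 + C1/(1+r) + C2/(1+r)^2
Discount C1: $7,088.00 / (1 + 0.1586) = $6,117.73
Discount C2: $15,756.00 / (1 + 0.1586)^2 = $11,737.59
NPV = -$13,200.00 + $6,117.73 + $11,737.59 = $4,655.32

$4,655.32


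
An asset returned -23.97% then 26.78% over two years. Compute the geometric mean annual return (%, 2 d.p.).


Formula: Geometric mean = ((1+r1)*(1+r2))^(1/2) - 1
Product: (1 + -0.2397) * (1 + 0.2678) = 0.7603 * 1.2678 = 0.963908
Square root: 0.963908^0.5 = 0.981788
Geometric mean = 0.981788 - 1 = -0.018212
As percentage: -1.82%

-1.82%


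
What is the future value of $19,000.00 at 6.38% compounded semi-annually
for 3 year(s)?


Formula: FV = P * (1 + r/m)^(m*t)
Period rate: r/m = 0.0638 / 2 = 0.0319
Total periods: m*t = 2 * 3 = 6
Growth factor: (1 + 0.0319)^6 = 1.207329
FV = $19,000.00 * 1.207329 = $22,939.25

$22,939.25


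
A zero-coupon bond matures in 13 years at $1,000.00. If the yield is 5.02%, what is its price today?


Formula: Price = FV / (1 + r)^n
Substituting: Price = $1,000.00 / (1 + 0.0502)^13
Discount factor: (1.0502)^13 = 1.890324
Price = $1,000.00 / 1.890324 = $529.01

$529.01


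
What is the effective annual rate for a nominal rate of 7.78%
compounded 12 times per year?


Formula: EAR = (1 + r/m)^m - 1
Period rate: r/m = 0.0778 / 12 = 0.006483
Compounding: (1 + 0.006483)^12 = 1.080635
EAR = 1.080635 - 1 = 0.080635

0.080635


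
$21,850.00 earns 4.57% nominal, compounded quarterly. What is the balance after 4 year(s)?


Formula: FV = P * (1 + r/m)^(m*t)
Period rate: r/m = 0.0457 / 4 = 0.011425
Total periods: m*t = 4 * 4 = 16
Growth factor: (1 + 0.011425)^16 = 1.199331
FV = $21,850.00 * 1.199331 = $26,205.38

$26,205.38


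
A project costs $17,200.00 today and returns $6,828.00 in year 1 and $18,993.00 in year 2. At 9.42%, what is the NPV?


Formula: NPV = C0 + C1/(1+r) + C2/(1+r)^2
Discount C1: $6,828.00 / (1 + 0.0942) = $6,240.18
Discount C2: $18,993.00 / (1 + 0.0942)^2 = $15,863.54
NPV = -$17,200.00 + $6,240.18 + $15,863.54 = $4,903.72

$4,903.72


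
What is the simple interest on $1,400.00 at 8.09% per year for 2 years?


Formula: I = P * r * t
Substituting: I = $1,400.00 * 0.0809 * 2
Step: I = $1,400.00 * 0.1618
I = $226.52

$226.52


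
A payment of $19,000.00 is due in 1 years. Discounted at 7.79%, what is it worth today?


Formula: PV = FV / (1 + r)^n
Substituting: PV = $19,000.00 / (1 + 0.0779)^1
Discount factor: (1.0779)^1 = 1.0779
PV = $19,000.00 / 1.0779 = $17,626.87

$17,626.87


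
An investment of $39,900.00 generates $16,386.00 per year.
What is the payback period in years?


Formula: Payback = investment / annual cash flow
Substituting: Payback = $39,900.00 / $16,386.00
Payback = 2.435 years

2.435 years


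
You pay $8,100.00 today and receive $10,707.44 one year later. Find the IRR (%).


Formula: IRR = C1/C0 - 1
Substituting: IRR = $10,707.44 / $8,100.00 - 1
Ratio: 1.321906 - 1 = 0.321906
IRR = 32.1906%

32.1906%


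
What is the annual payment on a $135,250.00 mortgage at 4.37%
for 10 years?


Formula: PMT = PV * r / (1 - (1+r)^(-n))
Denominator: 1 - (1 + 0.0437)^(-10) = 0.348007
Numerator: $135,250.00 * 0.0437 = 5910.425
PMT = 5910.425 / 0.348007 = $16,983.66

$16,983.66


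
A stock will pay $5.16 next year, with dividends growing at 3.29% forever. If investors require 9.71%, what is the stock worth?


Formula: P = D1 / (r - g)
Spread: r - g = 0.0971 - 0.0329 = 0.0642
Substituting: P = $5.16 / 0.0642
P = $80.37

$80.37


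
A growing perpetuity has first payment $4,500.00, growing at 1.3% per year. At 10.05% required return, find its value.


Formula: PV = C / (r - g)
Spread: r - g = 0.1005 - 0.013 = 0.0875
Substituting: PV = $4,500.00 / 0.0875
PV = $51,428.57

$51,428.57


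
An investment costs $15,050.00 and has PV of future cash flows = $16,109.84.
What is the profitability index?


Formula: PI = PV(cash flows) / initial investment
Substituting: PI = $16,109.84 / $15,050.00
PI = 1.0704

1.0704


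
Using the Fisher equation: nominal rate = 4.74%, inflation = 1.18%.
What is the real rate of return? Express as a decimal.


Formula: (1 + r_real) = (1 + r_nom) / (1 + inflation)
Substituting: (1 + r_real) = 1.0474 / 1.0118
(1 + r_real) = 1.035185
r_real = 1.035185 - 1 = 0.035185

0.035185


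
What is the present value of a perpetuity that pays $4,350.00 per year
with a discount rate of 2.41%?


Formula: PV = C / r
Substituting: PV = $4,350.00 / 0.0241
PV = $180,497.93

$180,497.93


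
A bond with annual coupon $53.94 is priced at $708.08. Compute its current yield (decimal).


Formula: Current yield = annual coupon / price
Substituting: CY = $53.94 / $708.08
CY = 0.076178

0.076178


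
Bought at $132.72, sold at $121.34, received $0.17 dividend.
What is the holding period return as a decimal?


Formula: HPR = (P1 - P0 + D) / P0
Gain: $121.34 - $132.72 + $0.17 = -$11.21
HPR = -$11.21 / $132.72 = -0.0845

-0.0845


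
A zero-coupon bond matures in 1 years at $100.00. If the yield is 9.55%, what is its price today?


Formula: Price = FV / (1 + r)^n
Substituting: Price = $100.00 / (1 + 0.0955)^1
Discount factor: (1.0955)^1 = 1.0955
Price = $100.00 / 1.0955 = $91.28

$91.28


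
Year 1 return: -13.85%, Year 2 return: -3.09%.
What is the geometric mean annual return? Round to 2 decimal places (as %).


Formula: Geometric mean = ((1+r1)*(1+r2))^(1/2) - 1
Product: (1 + -0.1385) * (1 + -0.0309) = 0.8615 * 0.9691 = 0.83488
Square root: 0.83488^0.5 = 0.913717
Geometric mean = 0.913717 - 1 = -0.086283
As percentage: -8.63%

-8.63%


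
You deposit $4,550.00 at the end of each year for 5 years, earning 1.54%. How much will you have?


Formula: FV = PMT * ((1+r)^n - 1) / r
Growth factor: (1 + 0.0154)^5 = 1.079408
Numerator: 1.079408 - 1 = 0.079408
FV = $4,550.00 * 0.079408 / 0.0154 = $23,461.57

$23,461.57


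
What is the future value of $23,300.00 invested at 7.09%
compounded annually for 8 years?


Formula: FV = P * (1 + r)^n
Substituting: FV = $23,300.00 * (1 + 0.0709)^8
Growth factor: (1.0709)^8 = 1.729782
FV = $23,300.00 * 1.729782 = $40,303.92

$40,303.92


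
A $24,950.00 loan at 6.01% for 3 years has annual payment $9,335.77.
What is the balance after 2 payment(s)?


Formula: Balance = PV*(1+r)^k - PMT*((1+r)^k - 1)/r
Growth: (1 + 0.0601)^2 = 1.123812
Accumulated factor: ((1+r)^k - 1)/r = 2.0601
Balance = $24,950.00 * 1.123812 - $9,335.77 * 2.0601
Balance = $8,806.49

$8,806.49


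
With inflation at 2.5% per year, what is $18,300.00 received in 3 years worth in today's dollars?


Formula: Real value = nominal / (1 + inflation)^years
Price level: (1 + 0.025)^3 = 1.076891
Real value = $18,300.00 / 1.076891 = $16,993.37

$16,993.37


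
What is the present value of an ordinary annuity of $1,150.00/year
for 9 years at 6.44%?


Formula: PV = PMT * (1 - (1+r)^(-n)) / r
Discount factor: (1 + 0.0644)^(-9) = 0.570238
Bracket: 1 - 0.570238 = 0.429762
PV = $1,150.00 * 0.429762 / 0.0644 = $7,674.32

$7,674.32


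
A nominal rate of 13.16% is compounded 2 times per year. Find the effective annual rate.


Formula: EAR = (1 + r/m)^m - 1
Period rate: r/m = 0.1316 / 2 = 0.0658
Compounding: (1 + 0.0658)^2 = 1.13593
EAR = 1.13593 - 1 = 0.13593

0.13593


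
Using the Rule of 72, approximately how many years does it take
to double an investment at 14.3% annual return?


Formula: Years ≈ 72 / r
Substituting: Years ≈ 72 / 14.3
Years ≈ 5.0

5.0 years


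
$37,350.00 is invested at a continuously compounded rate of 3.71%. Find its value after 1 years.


Formula: FV = P * e^(r*t)
Exponent: r*t = 0.0371 * 1 = 0.0371
e^(0.0371) = 1.037797
FV = $37,350.00 * 1.037797 = $38,761.71

$38,761.71


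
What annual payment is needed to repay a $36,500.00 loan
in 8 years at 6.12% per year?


Formula: PMT = PV * r / (1 - (1+r)^(-n))
Denominator: 1 - (1 + 0.0612)^(-8) = 0.378241
Numerator: $36,500.00 * 0.0612 = 2233.8
PMT = 2233.8 / 0.378241 = $5,905.76

$5,905.76


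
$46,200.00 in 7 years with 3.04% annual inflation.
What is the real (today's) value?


Formula: Real value = nominal / (1 + inflation)^years
Price level: (1 + 0.0304)^7 = 1.233221
Real value = $46,200.00 / 1.233221 = $37,462.87

$37,462.87


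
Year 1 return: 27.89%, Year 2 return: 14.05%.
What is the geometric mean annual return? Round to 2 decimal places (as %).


Formula: Geometric mean = ((1+r1)*(1+r2))^(1/2) - 1
Product: (1 + 0.2789) * (1 + 0.1405) = 1.2789 * 1.1405 = 1.458585
Square root: 1.458585^0.5 = 1.207719
Geometric mean = 1.207719 - 1 = 0.207719
As percentage: 20.77%

20.77%


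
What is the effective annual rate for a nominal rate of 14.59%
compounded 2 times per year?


Formula: EAR = (1 + r/m)^m - 1
Period rate: r/m = 0.1459 / 2 = 0.07295
Compounding: (1 + 0.07295)^2 = 1.151222
EAR = 1.151222 - 1 = 0.151222

0.151222


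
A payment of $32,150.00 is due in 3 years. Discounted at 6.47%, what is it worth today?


Formula: PV = FV / (1 + r)^n
Substituting: PV = $32,150.00 / (1 + 0.0647)^3
Discount factor: (1.0647)^3 = 1.206929
PV = $32,150.00 / 1.206929 = $26,637.85

$26,637.85


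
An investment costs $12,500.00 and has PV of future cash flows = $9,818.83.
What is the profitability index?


Formula: PI = PV(cash flows) / initial investment
Substituting: PI = $9,818.83 / $12,500.00
PI = 0.7855

0.7855


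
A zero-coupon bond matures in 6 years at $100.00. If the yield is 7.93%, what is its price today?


Formula: Price = FV / (1 + r)^n
Substituting: Price = $100.00 / (1 + 0.0793)^6
Discount factor: (1.0793)^6 = 1.580713
Price = $100.00 / 1.580713 = $63.26

$63.26


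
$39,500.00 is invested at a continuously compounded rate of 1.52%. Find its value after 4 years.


Formula: FV = P * e^(r*t)
Exponent: r*t = 0.0152 * 4 = 0.0608
e^(0.0608) = 1.062686
FV = $39,500.00 * 1.062686 = $41,976.11

$41,976.11


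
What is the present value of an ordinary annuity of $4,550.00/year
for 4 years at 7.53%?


Formula: PV = PMT * (1 - (1+r)^(-n)) / r
Discount factor: (1 + 0.0753)^(-4) = 0.747965
Bracket: 1 - 0.747965 = 0.252035
PV = $4,550.00 * 0.252035 / 0.0753 = $15,229.19

$15,229.19


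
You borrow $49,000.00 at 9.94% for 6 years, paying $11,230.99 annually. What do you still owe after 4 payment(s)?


Formula: Balance = PV*(1+r)^k - PMT*((1+r)^k - 1)/r
Growth: (1 + 0.0994)^4 = 1.460908
Accumulated factor: ((1+r)^k - 1)/r = 4.636904
Balance = $49,000.00 * 1.460908 - $11,230.99 * 4.636904
Balance = $19,507.49

$19,507.49


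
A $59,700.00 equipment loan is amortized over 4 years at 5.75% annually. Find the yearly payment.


Formula: PMT = PV * r / (1 - (1+r)^(-n))
Denominator: 1 - (1 + 0.0575)^(-4) = 0.200389
Numerator: $59,700.00 * 0.0575 = 3432.75
PMT = 3432.75 / 0.200389 = $17,130.39

$17,130.39


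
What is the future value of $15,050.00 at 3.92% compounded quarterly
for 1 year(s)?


Formula: FV = P * (1 + r/m)^(m*t)
Period rate: r/m = 0.0392 / 4 = 0.0098
Total periods: m*t = 4 * 1 = 4
Growth factor: (1 + 0.0098)^4 = 1.03978
FV = $15,050.00 * 1.03978 = $15,648.69

$15,648.69


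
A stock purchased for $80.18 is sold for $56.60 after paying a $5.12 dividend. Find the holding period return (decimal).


Formula: HPR = (P1 - P0 + D) / P0
Gain: $56.60 - $80.18 + $5.12 = -$18.46
HPR = -$18.46 / $80.18 = -0.2302

-0.2302


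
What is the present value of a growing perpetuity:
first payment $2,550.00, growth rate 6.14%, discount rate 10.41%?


Formula: PV = C / (r - g)
Spread: r - g = 0.1041 - 0.0614 = 0.0427
Substituting: PV = $2,550.00 / 0.0427
PV = $59,718.97

$59,718.97


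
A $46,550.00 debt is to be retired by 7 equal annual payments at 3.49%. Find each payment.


Formula: PMT = PV * r / (1 - (1+r)^(-n))
Denominator: 1 - (1 + 0.0349)^(-7) = 0.213477
Numerator: $46,550.00 * 0.0349 = 1624.595
PMT = 1624.595 / 0.213477 = $7,610.16

$7,610.16


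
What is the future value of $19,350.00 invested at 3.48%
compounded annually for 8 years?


Formula: FV = P * (1 + r)^n
Substituting: FV = $19,350.00 * (1 + 0.0348)^8
Growth factor: (1.0348)^8 = 1.314775
FV = $19,350.00 * 1.314775 = $25,440.89

$25,440.89


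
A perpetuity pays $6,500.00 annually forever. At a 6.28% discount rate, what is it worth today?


Formula: PV = C / r
Substituting: PV = $6,500.00 / 0.0628
PV = $103,503.18

$103,503.18


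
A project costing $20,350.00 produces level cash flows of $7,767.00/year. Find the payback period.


Formula: Payback = investment / annual cash flow
Substituting: Payback = $20,350.00 / $7,767.00
Payback = 2.6201 years

2.6201 years


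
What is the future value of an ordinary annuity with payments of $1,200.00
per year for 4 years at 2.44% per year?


Formula: FV = PMT * ((1+r)^n - 1) / r
Growth factor: (1 + 0.0244)^4 = 1.101231
Numerator: 1.101231 - 1 = 0.101231
FV = $1,200.00 * 0.101231 / 0.0244 = $4,978.56

$4,978.56


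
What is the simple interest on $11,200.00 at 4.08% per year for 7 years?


Formula: I = P * r * t
Substituting: I = $11,200.00 * 0.0408 * 7
Step: I = $11,200.00 * 0.2856
I = $3,198.72

$3,198.72


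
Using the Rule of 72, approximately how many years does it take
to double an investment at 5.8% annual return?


Formula: Years ≈ 72 / r
Substituting: Years ≈ 72 / 5.8
Years ≈ 12.4

12.4 years


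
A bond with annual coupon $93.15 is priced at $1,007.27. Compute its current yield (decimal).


Formula: Current yield = annual coupon / price
Substituting: CY = $93.15 / $1,007.27
CY = 0.092478

0.092478


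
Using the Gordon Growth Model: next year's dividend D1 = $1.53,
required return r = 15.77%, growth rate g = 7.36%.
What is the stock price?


Formula: P = D1 / (r - g)
Spread: r - g = 0.1577 - 0.0736 = 0.0841
Substituting: P = $1.53 / 0.0841
P = $18.19

$18.19


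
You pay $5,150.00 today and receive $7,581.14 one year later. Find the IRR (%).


Formula: IRR = C1/C0 - 1
Substituting: IRR = $7,581.14 / $5,150.00 - 1
Ratio: 1.472066 - 1 = 0.472066
IRR = 47.2066%

47.2066%


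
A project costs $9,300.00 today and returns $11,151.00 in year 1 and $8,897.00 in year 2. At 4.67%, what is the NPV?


Formula: NPV = C0 + C1/(1+r) + C2/(1+r)^2
Discount C1: $11,151.00 / (1 + 0.0467) = $10,653.48
Discount C2: $8,897.00 / (1 + 0.0467)^2 = $8,120.81
NPV = -$9,300.00 + $10,653.48 + $8,120.81 = $9,474.29

$9,474.29


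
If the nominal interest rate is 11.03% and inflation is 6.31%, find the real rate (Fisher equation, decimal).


Formula: (1 + r_real) = (1 + r_nom) / (1 + inflation)
Substituting: (1 + r_real) = 1.1103 / 1.0631
(1 + r_real) = 1.044398
r_real = 1.044398 - 1 = 0.044398

0.044398


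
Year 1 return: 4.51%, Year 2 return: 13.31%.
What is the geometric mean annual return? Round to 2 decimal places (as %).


Formula: Geometric mean = ((1+r1)*(1+r2))^(1/2) - 1
Product: (1 + 0.0451) * (1 + 0.1331) = 1.0451 * 1.1331 = 1.184203
Square root: 1.184203^0.5 = 1.088211
Geometric mean = 1.088211 - 1 = 0.088211
As percentage: 8.82%

8.82%


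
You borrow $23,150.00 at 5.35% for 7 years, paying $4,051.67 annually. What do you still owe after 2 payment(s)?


Formula: Balance = PV*(1+r)^k - PMT*((1+r)^k - 1)/r
Growth: (1 + 0.0535)^2 = 1.109862
Accumulated factor: ((1+r)^k - 1)/r = 2.0535
Balance = $23,150.00 * 1.109862 - $4,051.67 * 2.0535
Balance = $17,373.21

$17,373.21


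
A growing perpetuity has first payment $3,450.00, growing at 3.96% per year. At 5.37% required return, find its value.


Formula: PV = C / (r - g)
Spread: r - g = 0.0537 - 0.0396 = 0.0141
Substituting: PV = $3,450.00 / 0.0141
PV = $244,680.85

$244,680.85


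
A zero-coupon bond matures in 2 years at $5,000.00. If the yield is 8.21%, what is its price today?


Formula: Price = FV / (1 + r)^n
Substituting: Price = $5,000.00 / (1 + 0.0821)^2
Discount factor: (1.0821)^2 = 1.17094
Price = $5,000.00 / 1.17094 = $4,270.07

$4,270.07


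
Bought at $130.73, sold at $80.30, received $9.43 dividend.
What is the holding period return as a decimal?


Formula: HPR = (P1 - P0 + D) / P0
Gain: $80.30 - $130.73 + $9.43 = -$41.00
HPR = -$41.00 / $130.73 = -0.3136

-0.3136


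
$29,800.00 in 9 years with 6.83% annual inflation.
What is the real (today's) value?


Formula: Real value = nominal / (1 + inflation)^years
Price level: (1 + 0.0683)^9 = 1.812337
Real value = $29,800.00 / 1.812337 = $16,442.85

$16,442.85


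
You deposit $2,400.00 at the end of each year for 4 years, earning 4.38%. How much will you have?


Formula: FV = PMT * ((1+r)^n - 1) / r
Growth factor: (1 + 0.0438)^4 = 1.18705
Numerator: 1.18705 - 1 = 0.18705
FV = $2,400.00 * 0.18705 / 0.0438 = $10,249.34

$10,249.34


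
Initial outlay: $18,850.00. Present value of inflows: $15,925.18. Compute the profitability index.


Formula: PI = PV(cash flows) / initial investment
Substituting: PI = $15,925.18 / $18,850.00
PI = 0.8448

0.8448


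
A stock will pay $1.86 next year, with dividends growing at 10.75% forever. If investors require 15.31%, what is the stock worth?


Formula: P = D1 / (r - g)
Spread: r - g = 0.1531 - 0.1075 = 0.0456
Substituting: P = $1.86 / 0.0456
P = $40.79

$40.79


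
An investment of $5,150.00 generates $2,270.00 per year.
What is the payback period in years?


Formula: Payback = investment / annual cash flow
Substituting: Payback = $5,150.00 / $2,270.00
Payback = 2.2687 years

2.2687 years


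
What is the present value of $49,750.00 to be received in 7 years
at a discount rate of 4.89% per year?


Formula: PV = FV / (1 + r)^n
Substituting: PV = $49,750.00 / (1 + 0.0489)^7
Discount factor: (1.0489)^7 = 1.396814
PV = $49,750.00 / 1.396814 = $35,616.77

$35,616.77


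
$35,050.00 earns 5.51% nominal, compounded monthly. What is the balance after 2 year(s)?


Formula: FV = P * (1 + r/m)^(m*t)
Period rate: r/m = 0.0551 / 12 = 0.004592
Total periods: m*t = 12 * 2 = 24
Growth factor: (1 + 0.004592)^24 = 1.11622
FV = $35,050.00 * 1.11622 = $39,123.50

$39,123.50


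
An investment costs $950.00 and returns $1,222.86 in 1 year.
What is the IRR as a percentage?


Formula: IRR = C1/C0 - 1
Substituting: IRR = $1,222.86 / $950.00 - 1
Ratio: 1.287221 - 1 = 0.287221
IRR = 28.7221%

28.7221%


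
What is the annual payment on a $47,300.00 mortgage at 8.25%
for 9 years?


Formula: PMT = PV * r / (1 - (1+r)^(-n))
Denominator: 1 - (1 + 0.0825)^(-9) = 0.510053
Numerator: $47,300.00 * 0.0825 = 3902.25
PMT = 3902.25 / 0.510053 = $7,650.67

$7,650.67


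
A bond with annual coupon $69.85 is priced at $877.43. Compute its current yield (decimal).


Formula: Current yield = annual coupon / price
Substituting: CY = $69.85 / $877.43
CY = 0.079607

0.079607


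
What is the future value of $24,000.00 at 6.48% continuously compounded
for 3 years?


Formula: FV = P * e^(r*t)
Exponent: r*t = 0.0648 * 3 = 0.1944
e^(0.1944) = 1.214582
FV = $24,000.00 * 1.214582 = $29,149.97

$29,149.97


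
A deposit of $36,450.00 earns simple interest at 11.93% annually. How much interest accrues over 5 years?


Formula: I = P * r * t
Substituting: I = $36,450.00 * 0.1193 * 5
Step: I = $36,450.00 * 0.5965
I = $21,742.43

$21,742.43


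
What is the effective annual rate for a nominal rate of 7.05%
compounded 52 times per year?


Formula: EAR = (1 + r/m)^m - 1
Period rate: r/m = 0.0705 / 52 = 0.001356
Compounding: (1 + 0.001356)^52 = 1.072993
EAR = 1.072993 - 1 = 0.072993

0.072993


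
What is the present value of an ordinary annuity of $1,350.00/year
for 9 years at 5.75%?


Formula: PV = PMT * (1 - (1+r)^(-n)) / r
Discount factor: (1 + 0.0575)^(-9) = 0.604612
Bracket: 1 - 0.604612 = 0.395388
PV = $1,350.00 * 0.395388 / 0.0575 = $9,283.03

$9,283.03


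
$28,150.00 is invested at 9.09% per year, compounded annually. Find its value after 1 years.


Formula: FV = P * (1 + r)^n
Substituting: FV = $28,150.00 * (1 + 0.0909)^1
Growth factor: (1.0909)^1 = 1.0909
FV = $28,150.00 * 1.0909 = $30,708.84

$30,708.84


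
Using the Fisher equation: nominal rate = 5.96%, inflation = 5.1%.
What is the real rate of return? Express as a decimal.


Formula: (1 + r_real) = (1 + r_nom) / (1 + inflation)
Substituting: (1 + r_real) = 1.0596 / 1.051
(1 + r_real) = 1.008183
r_real = 1.008183 - 1 = 0.008183

0.008183


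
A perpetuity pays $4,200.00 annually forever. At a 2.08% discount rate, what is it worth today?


Formula: PV = C / r
Substituting: PV = $4,200.00 / 0.0208
PV = $201,923.08

$201,923.08


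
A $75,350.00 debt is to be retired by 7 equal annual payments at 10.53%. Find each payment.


Formula: PMT = PV * r / (1 - (1+r)^(-n))
Denominator: 1 - (1 + 0.1053)^(-7) = 0.503821
Numerator: $75,350.00 * 0.1053 = 7934.355
PMT = 7934.355 / 0.503821 = $15,748.38

$15,748.38


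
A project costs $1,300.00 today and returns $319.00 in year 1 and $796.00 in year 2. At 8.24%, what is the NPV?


Formula: NPV = C0 + C1/(1+r) + C2/(1+r)^2
Discount C1: $319.00 / (1 + 0.0824) = $294.72
Discount C2: $796.00 / (1 + 0.0824)^2 = $679.42
NPV = -$1,300.00 + $294.72 + $679.42 = -$325.87

-$325.87


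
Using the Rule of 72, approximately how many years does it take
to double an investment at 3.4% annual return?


Formula: Years ≈ 72 / r
Substituting: Years ≈ 72 / 3.4
Years ≈ 21.2

21.2 years


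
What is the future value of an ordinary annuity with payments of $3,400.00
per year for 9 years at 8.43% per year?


Formula: FV = PMT * ((1+r)^n - 1) / r
Growth factor: (1 + 0.0843)^9 = 2.071787
Numerator: 2.071787 - 1 = 1.071787
FV = $3,400.00 * 1.071787 / 0.0843 = $43,227.47

$43,227.47


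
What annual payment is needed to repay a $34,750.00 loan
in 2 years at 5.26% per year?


Formula: PMT = PV * r / (1 - (1+r)^(-n))
Denominator: 1 - (1 + 0.0526)^(-2) = 0.097446
Numerator: $34,750.00 * 0.0526 = 1827.85
PMT = 1827.85 / 0.097446 = $18,757.60

$18,757.60


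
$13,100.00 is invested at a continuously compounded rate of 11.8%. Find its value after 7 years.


Formula: FV = P * e^(r*t)
Exponent: r*t = 0.118 * 7 = 0.826
e^(0.826) = 2.284164
FV = $13,100.00 * 2.284164 = $29,922.55

$29,922.55


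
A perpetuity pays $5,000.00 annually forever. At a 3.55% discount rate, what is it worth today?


Formula: PV = C / r
Substituting: PV = $5,000.00 / 0.0355
PV = $140,845.07

$140,845.07


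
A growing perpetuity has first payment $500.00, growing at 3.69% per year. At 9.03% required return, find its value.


Formula: PV = C / (r - g)
Spread: r - g = 0.0903 - 0.0369 = 0.0534
Substituting: PV = $500.00 / 0.0534
PV = $9,363.30

$9,363.30


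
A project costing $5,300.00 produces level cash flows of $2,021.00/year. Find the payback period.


Formula: Payback = investment / annual cash flow
Substituting: Payback = $5,300.00 / $2,021.00
Payback = 2.6225 years

2.6225 years


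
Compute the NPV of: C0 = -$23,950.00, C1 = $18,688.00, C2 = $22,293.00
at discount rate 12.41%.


Formula: NPV = C0 + C1/(1+r) + C2/(1+r)^2
Discount C1: $18,688.00 / (1 + 0.1241) = $16,624.86
Discount C2: $22,293.00 / (1 + 0.1241)^2 = $17,642.44
NPV = -$23,950.00 + $16,624.86 + $17,642.44 = $10,317.29

$10,317.29


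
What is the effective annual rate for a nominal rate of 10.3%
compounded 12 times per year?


Formula: EAR = (1 + r/m)^m - 1
Period rate: r/m = 0.103 / 12 = 0.008583
Compounding: (1 + 0.008583)^12 = 1.108004
EAR = 1.108004 - 1 = 0.108004

0.108004


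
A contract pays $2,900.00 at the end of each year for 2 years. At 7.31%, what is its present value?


Formula: PV = PMT * (1 - (1+r)^(-n)) / r
Discount factor: (1 + 0.0731)^(-2) = 0.8684
Bracket: 1 - 0.8684 = 0.1316
PV = $2,900.00 * 0.1316 / 0.0731 = $5,220.81

$5,220.81


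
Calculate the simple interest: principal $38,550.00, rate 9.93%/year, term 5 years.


Formula: I = P * r * t
Substituting: I = $38,550.00 * 0.0993 * 5
Step: I = $38,550.00 * 0.4965
I = $19,140.08

$19,140.08


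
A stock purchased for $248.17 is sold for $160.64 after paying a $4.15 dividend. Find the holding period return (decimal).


Formula: HPR = (P1 - P0 + D) / P0
Gain: $160.64 - $248.17 + $4.15 = -$83.38
HPR = -$83.38 / $248.17 = -0.336

-0.336


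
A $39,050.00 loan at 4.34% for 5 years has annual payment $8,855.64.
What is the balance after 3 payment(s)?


Formula: Balance = PV*(1+r)^k - PMT*((1+r)^k - 1)/r
Growth: (1 + 0.0434)^3 = 1.135932
Accumulated factor: ((1+r)^k - 1)/r = 3.132084
Balance = $39,050.00 * 1.135932 - $8,855.64 * 3.132084
Balance = $16,621.56

$16,621.56


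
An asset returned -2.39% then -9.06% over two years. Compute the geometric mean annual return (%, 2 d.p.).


Formula: Geometric mean = ((1+r1)*(1+r2))^(1/2) - 1
Product: (1 + -0.0239) * (1 + -0.0906) = 0.9761 * 0.9094 = 0.887665
Square root: 0.887665^0.5 = 0.94216
Geometric mean = 0.94216 - 1 = -0.05784
As percentage: -5.78%

-5.78%


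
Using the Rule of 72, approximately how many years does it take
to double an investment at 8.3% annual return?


Formula: Years ≈ 72 / r
Substituting: Years ≈ 72 / 8.3
Years ≈ 8.7

8.7 years


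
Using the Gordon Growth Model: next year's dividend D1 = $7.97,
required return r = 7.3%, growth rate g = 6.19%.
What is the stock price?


Formula: P = D1 / (r - g)
Spread: r - g = 0.073 - 0.0619 = 0.0111
Substituting: P = $7.97 / 0.0111
P = $718.02

$718.02


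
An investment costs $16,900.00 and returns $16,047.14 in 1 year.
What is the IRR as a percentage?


Formula: IRR = C1/C0 - 1
Substituting: IRR = $16,047.14 / $16,900.00 - 1
Ratio: 0.949535 - 1 = -0.050465
IRR = -5.0465%

-5.0465%


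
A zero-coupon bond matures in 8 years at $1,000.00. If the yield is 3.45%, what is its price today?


Formula: Price = FV / (1 + r)^n
Substituting: Price = $1,000.00 / (1 + 0.0345)^8
Discount factor: (1.0345)^8 = 1.311729
Price = $1,000.00 / 1.311729 = $762.35

$762.35


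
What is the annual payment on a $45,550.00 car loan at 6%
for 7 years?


Formula: PMT = PV * r / (1 - (1+r)^(-n))
Denominator: 1 - (1 + 0.06)^(-7) = 0.334943
Numerator: $45,550.00 * 0.06 = 2733.0
PMT = 2733.0 / 0.334943 = $8,159.60

$8,159.60


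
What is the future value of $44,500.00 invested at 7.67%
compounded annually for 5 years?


Formula: FV = P * (1 + r)^n
Substituting: FV = $44,500.00 * (1 + 0.0767)^5
Growth factor: (1.0767)^5 = 1.447017
FV = $44,500.00 * 1.447017 = $64,392.25

$64,392.25


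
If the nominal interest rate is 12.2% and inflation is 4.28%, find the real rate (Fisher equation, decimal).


Formula: (1 + r_real) = (1 + r_nom) / (1 + inflation)
Substituting: (1 + r_real) = 1.122 / 1.0428
(1 + r_real) = 1.075949
r_real = 1.075949 - 1 = 0.075949

0.075949


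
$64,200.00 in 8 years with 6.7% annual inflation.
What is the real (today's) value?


Formula: Real value = nominal / (1 + inflation)^years
Price level: (1 + 0.067)^8 = 1.680023
Real value = $64,200.00 / 1.680023 = $38,213.75

$38,213.75


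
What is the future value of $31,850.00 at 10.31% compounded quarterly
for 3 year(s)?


Formula: FV = P * (1 + r/m)^(m*t)
Period rate: r/m = 0.1031 / 4 = 0.025775
Total periods: m*t = 4 * 3 = 12
Growth factor: (1 + 0.025775)^12 = 1.357142
FV = $31,850.00 * 1.357142 = $43,224.98

$43,224.98


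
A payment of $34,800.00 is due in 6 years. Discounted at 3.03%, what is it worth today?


Formula: PV = FV / (1 + r)^n
Substituting: PV = $34,800.00 / (1 + 0.0303)^6
Discount factor: (1.0303)^6 = 1.196141
PV = $34,800.00 / 1.196141 = $29,093.57

$29,093.57


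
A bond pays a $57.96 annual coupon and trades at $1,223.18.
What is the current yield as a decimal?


Formula: Current yield = annual coupon / price
Substituting: CY = $57.96 / $1,223.18
CY = 0.047385

0.047385


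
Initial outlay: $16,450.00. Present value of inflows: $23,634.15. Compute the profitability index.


Formula: PI = PV(cash flows) / initial investment
Substituting: PI = $23,634.15 / $16,450.00
PI = 1.4367

1.4367


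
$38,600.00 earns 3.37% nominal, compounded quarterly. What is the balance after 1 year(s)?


Formula: FV = P * (1 + r/m)^(m*t)
Period rate: r/m = 0.0337 / 4 = 0.008425
Total periods: m*t = 4 * 1 = 4
Growth factor: (1 + 0.008425)^4 = 1.034128
FV = $38,600.00 * 1.034128 = $39,917.35

$39,917.35


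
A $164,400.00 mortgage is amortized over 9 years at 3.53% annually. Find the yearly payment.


Formula: PMT = PV * r / (1 - (1+r)^(-n))
Denominator: 1 - (1 + 0.0353)^(-9) = 0.26818
Numerator: $164,400.00 * 0.0353 = 5803.32
PMT = 5803.32 / 0.26818 = $21,639.62

$21,639.62


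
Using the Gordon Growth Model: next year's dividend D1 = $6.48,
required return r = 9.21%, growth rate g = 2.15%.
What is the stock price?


Formula: P = D1 / (r - g)
Spread: r - g = 0.0921 - 0.0215 = 0.0706
Substituting: P = $6.48 / 0.0706
P = $91.78

$91.78


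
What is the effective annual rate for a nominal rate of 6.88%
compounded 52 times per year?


Formula: EAR = (1 + r/m)^m - 1
Period rate: r/m = 0.0688 / 52 = 0.001323
Compounding: (1 + 0.001323)^52 = 1.071173
EAR = 1.071173 - 1 = 0.071173

0.071173


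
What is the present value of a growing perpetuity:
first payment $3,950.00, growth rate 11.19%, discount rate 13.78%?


Formula: PV = C / (r - g)
Spread: r - g = 0.1378 - 0.1119 = 0.0259
Substituting: PV = $3,950.00 / 0.0259
PV = $152,509.65

$152,509.65


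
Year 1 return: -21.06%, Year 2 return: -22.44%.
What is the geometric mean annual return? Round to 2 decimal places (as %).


Formula: Geometric mean = ((1+r1)*(1+r2))^(1/2) - 1
Product: (1 + -0.2106) * (1 + -0.2244) = 0.7894 * 0.7756 = 0.612259
Square root: 0.612259^0.5 = 0.78247
Geometric mean = 0.78247 - 1 = -0.21753
As percentage: -21.75%

-21.75%


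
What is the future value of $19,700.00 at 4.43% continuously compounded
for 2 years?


Formula: FV = P * e^(r*t)
Exponent: r*t = 0.0443 * 2 = 0.0886
e^(0.0886) = 1.092644
FV = $19,700.00 * 1.092644 = $21,525.08

$21,525.08


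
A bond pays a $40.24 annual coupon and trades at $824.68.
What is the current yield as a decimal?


Formula: Current yield = annual coupon / price
Substituting: CY = $40.24 / $824.68
CY = 0.048795

0.048795


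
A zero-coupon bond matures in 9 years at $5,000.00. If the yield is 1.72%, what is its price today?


Formula: Price = FV / (1 + r)^n
Substituting: Price = $5,000.00 / (1 + 0.0172)^9
Discount factor: (1.0172)^9 = 1.165889
Price = $5,000.00 / 1.165889 = $4,288.57

$4,288.57


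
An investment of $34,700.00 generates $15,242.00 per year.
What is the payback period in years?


Formula: Payback = investment / annual cash flow
Substituting: Payback = $34,700.00 / $15,242.00
Payback = 2.2766 years

2.2766 years


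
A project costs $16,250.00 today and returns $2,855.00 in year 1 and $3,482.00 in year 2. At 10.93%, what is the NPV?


Formula: NPV = C0 + C1/(1+r) + C2/(1+r)^2
Discount C1: $2,855.00 / (1 + 0.1093) = $2,573.70
Discount C2: $3,482.00 / (1 + 0.1093)^2 = $2,829.64
NPV = -$16,250.00 + $2,573.70 + $2,829.64 = -$10,846.67

-$10,846.67


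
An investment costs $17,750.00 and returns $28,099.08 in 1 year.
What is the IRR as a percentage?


Formula: IRR = C1/C0 - 1
Substituting: IRR = $28,099.08 / $17,750.00 - 1
Ratio: 1.583047 - 1 = 0.583047
IRR = 58.3047%

58.3047%


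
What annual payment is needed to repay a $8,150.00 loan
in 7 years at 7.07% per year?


Formula: PMT = PV * r / (1 - (1+r)^(-n))
Denominator: 1 - (1 + 0.0707)^(-7) = 0.380095
Numerator: $8,150.00 * 0.0707 = 576.205
PMT = 576.205 / 0.380095 = $1,515.95

$1,515.95


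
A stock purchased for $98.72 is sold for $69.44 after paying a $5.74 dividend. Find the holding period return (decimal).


Formula: HPR = (P1 - P0 + D) / P0
Gain: $69.44 - $98.72 + $5.74 = -$23.54
HPR = -$23.54 / $98.72 = -0.2385

-0.2385


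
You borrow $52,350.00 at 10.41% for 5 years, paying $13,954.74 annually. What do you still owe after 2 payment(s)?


Formula: Balance = PV*(1+r)^k - PMT*((1+r)^k - 1)/r
Growth: (1 + 0.1041)^2 = 1.219037
Accumulated factor: ((1+r)^k - 1)/r = 2.1041
Balance = $52,350.00 * 1.219037 - $13,954.74 * 2.1041
Balance = $34,454.41

$34,454.41


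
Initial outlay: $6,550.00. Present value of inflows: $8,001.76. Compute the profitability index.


Formula: PI = PV(cash flows) / initial investment
Substituting: PI = $8,001.76 / $6,550.00
PI = 1.2216

1.2216


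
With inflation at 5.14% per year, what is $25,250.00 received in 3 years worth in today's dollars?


Formula: Real value = nominal / (1 + inflation)^years
Price level: (1 + 0.0514)^3 = 1.162262
Real value = $25,250.00 / 1.162262 = $21,724.88

$21,724.88


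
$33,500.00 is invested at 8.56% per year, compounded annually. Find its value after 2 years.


Formula: FV = P * (1 + r)^n
Substituting: FV = $33,500.00 * (1 + 0.0856)^2
Growth factor: (1.0856)^2 = 1.178527
FV = $33,500.00 * 1.178527 = $39,480.67

$39,480.67


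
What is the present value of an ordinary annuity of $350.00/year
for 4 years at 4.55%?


Formula: PV = PMT * (1 - (1+r)^(-n)) / r
Discount factor: (1 + 0.0455)^(-4) = 0.836958
Bracket: 1 - 0.836958 = 0.163042
PV = $350.00 * 0.163042 / 0.0455 = $1,254.17

$1,254.17


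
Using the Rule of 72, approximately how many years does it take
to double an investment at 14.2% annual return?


Formula: Years ≈ 72 / r
Substituting: Years ≈ 72 / 14.2
Years ≈ 5.1

5.1 years


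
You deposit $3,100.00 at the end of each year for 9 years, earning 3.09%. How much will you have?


Formula: FV = PMT * ((1+r)^n - 1) / r
Growth factor: (1 + 0.0309)^9 = 1.31507
Numerator: 1.31507 - 1 = 0.31507
FV = $3,100.00 * 0.31507 / 0.0309 = $31,608.96

$31,608.96


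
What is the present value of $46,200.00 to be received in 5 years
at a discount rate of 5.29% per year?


Formula: PV = FV / (1 + r)^n
Substituting: PV = $46,200.00 / (1 + 0.0529)^5
Discount factor: (1.0529)^5 = 1.294004
PV = $46,200.00 / 1.294004 = $35,703.13

$35,703.13


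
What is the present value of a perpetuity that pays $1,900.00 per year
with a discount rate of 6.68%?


Formula: PV = C / r
Substituting: PV = $1,900.00 / 0.0668
PV = $28,443.11

$28,443.11


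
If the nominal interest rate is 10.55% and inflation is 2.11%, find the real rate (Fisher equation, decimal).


Formula: (1 + r_real) = (1 + r_nom) / (1 + inflation)
Substituting: (1 + r_real) = 1.1055 / 1.0211
(1 + r_real) = 1.082656
r_real = 1.082656 - 1 = 0.082656

0.082656


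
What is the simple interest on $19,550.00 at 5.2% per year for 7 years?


Formula: I = P * r * t
Substituting: I = $19,550.00 * 0.052 * 7
Step: I = $19,550.00 * 0.364
I = $7,116.20

$7,116.20


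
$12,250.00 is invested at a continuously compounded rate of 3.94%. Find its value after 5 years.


Formula: FV = P * e^(r*t)
Exponent: r*t = 0.0394 * 5 = 0.197
e^(0.197) = 1.217744
FV = $12,250.00 * 1.217744 = $14,917.36

$14,917.36


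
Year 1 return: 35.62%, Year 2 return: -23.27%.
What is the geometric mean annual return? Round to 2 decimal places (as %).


Formula: Geometric mean = ((1+r1)*(1+r2))^(1/2) - 1
Product: (1 + 0.3562) * (1 + -0.2327) = 1.3562 * 0.7673 = 1.040612
Square root: 1.040612^0.5 = 1.020104
Geometric mean = 1.020104 - 1 = 0.020104
As percentage: 2.01%

2.01%


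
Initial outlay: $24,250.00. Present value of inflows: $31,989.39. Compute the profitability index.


Formula: PI = PV(cash flows) / initial investment
Substituting: PI = $31,989.39 / $24,250.00
PI = 1.3192

1.3192


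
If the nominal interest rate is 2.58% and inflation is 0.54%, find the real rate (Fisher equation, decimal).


Formula: (1 + r_real) = (1 + r_nom) / (1 + inflation)
Substituting: (1 + r_real) = 1.0258 / 1.0054
(1 + r_real) = 1.02029
r_real = 1.02029 - 1 = 0.02029

0.02029
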